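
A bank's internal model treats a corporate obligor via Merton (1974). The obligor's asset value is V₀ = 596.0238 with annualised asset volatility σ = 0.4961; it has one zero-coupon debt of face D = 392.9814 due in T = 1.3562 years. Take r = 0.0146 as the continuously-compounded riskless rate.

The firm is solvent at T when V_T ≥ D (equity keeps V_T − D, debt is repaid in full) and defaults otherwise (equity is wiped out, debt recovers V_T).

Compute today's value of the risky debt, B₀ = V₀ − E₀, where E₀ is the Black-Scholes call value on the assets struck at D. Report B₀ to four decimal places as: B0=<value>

B0=350.1463

d₁ = [ln(V₀/D) + (r + σ²/2)T] / (σ√T)
   = [ln(596.0238/392.9814) + (0.0146 + 0.5·0.4961²)·1.3562] / (0.4961·√1.3562)
   = [0.416518 + 0.186691] / 0.577738 = 1.044088
d₂ = d₁ − σ√T = 1.044088 − 0.577738 = 0.466350
N(d₁) = 0.851778,  N(d₂) = 0.679517,  e^(−rT) = 0.980394
E₀ = V₀·N(d₁) − D·e^(−rT)·N(d₂)
   = 596.0238·0.851778 − 392.9814·0.980394·0.679517 = 245.877531
B₀ = V₀ − E₀ = 596.0238 − 245.877531 = 350.146269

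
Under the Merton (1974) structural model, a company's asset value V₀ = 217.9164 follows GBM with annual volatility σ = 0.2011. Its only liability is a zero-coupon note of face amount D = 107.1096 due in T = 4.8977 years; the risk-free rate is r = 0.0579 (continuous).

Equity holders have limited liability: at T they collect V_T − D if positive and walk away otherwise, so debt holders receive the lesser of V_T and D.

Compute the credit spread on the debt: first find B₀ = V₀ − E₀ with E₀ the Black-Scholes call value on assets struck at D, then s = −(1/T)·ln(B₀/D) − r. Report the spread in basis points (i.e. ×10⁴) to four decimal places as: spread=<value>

d₁ = [ln(V₀/D) + (r + σ²/2)T] / (σ√T)
   = [ln(217.9164/107.1096) + (0.0579 + 0.5·0.2011²)·4.8977] / (0.2011·√4.8977)
   = [0.710259 + 0.382611] / 0.445049 = 2.455616
d₂ = d₁ − σ√T = 2.455616 − 0.445049 = 2.010566
N(d₁) = 0.992968,  N(d₂) = 0.977814,  e^(−rT) = 0.753085
E₀ = V₀·N(d₁) − D·e^(−rT)·N(d₂)
   = 217.9164·0.992968 − 107.1096·0.753085·0.977814 = 137.510866
B₀ = V₀ − E₀ = 217.9164 − 137.510866 = 80.405534
spread = −(1/T)·ln(B₀/D) − r = −(1/4.8977)·ln(80.405534/107.1096) − 0.0579 = 0.00065189
in basis points: 0.00065189 × 10⁴ = 6.5189 bp

spread=6.5189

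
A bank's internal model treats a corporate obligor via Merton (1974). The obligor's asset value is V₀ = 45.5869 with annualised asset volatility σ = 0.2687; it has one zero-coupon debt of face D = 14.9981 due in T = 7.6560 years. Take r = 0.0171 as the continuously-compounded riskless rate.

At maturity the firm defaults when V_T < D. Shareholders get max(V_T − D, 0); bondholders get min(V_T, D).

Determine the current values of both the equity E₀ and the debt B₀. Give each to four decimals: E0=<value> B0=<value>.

E0=32.7682 B0=12.8187

d₁ = [ln(V₀/D) + (r + σ²/2)T] / (σ√T)
   = [ln(45.5869/14.9981) + (0.0171 + 0.5·0.2687²)·7.6560] / (0.2687·√7.6560)
   = [1.111697 + 0.407298] / 0.743479 = 2.043091
d₂ = d₁ − σ√T = 2.043091 − 0.743479 = 1.299612
N(d₁) = 0.979478,  N(d₂) = 0.903133,  e^(−rT) = 0.877290
E₀ = V₀·N(d₁) − D·e^(−rT)·N(d₂)
   = 45.5869·0.979478 − 14.9981·0.877290·0.903133 = 32.768240
B₀ = V₀ − E₀ = 45.5869 − 32.768240 = 12.818660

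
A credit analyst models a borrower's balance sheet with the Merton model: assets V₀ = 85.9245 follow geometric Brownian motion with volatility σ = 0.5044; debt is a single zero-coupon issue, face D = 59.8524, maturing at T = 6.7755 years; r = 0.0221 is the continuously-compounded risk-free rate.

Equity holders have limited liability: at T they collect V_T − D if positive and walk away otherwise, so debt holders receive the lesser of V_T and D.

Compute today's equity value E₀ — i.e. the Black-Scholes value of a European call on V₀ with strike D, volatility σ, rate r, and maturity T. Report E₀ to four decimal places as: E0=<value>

d₁ = [ln(V₀/D) + (r + σ²/2)T] / (σ√T)
   = [ln(85.9245/59.8524) + (0.0221 + 0.5·0.5044²)·6.7755] / (0.5044·√6.7755)
   = [0.361587 + 1.011648] / 1.312943 = 1.045922
d₂ = d₁ − σ√T = 1.045922 − 1.312943 = -0.267021
N(d₁) = 0.852201,  N(d₂) = 0.394727,  e^(−rT) = 0.860933
E₀ = V₀·N(d₁) − D·e^(−rT)·N(d₂)
   = 85.9245·0.852201 − 59.8524·0.860933·0.394727 = 52.885153

E0=52.8852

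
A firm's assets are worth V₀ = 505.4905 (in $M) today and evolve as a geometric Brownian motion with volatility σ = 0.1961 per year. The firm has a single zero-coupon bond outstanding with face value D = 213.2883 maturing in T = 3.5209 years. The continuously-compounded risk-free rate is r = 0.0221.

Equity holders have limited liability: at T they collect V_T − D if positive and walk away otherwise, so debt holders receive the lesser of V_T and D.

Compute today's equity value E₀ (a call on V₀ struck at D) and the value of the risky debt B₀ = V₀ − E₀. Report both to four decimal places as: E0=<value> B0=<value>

d₁ = [ln(V₀/D) + (r + σ²/2)T] / (σ√T)
   = [ln(505.4905/213.2883) + (0.0221 + 0.5·0.1961²)·3.5209] / (0.1961·√3.5209)
   = [0.862884 + 0.145510] / 0.367963 = 2.740477
d₂ = d₁ − σ√T = 2.740477 − 0.367963 = 2.372514
N(d₁) = 0.996932,  N(d₂) = 0.991166,  e^(−rT) = 0.925138
E₀ = V₀·N(d₁) − D·e^(−rT)·N(d₂)
   = 505.4905·0.996932 − 213.2883·0.925138·0.991166 = 308.361788
B₀ = V₀ − E₀ = 505.4905 − 308.361788 = 197.128712

E0=308.3618 B0=197.1287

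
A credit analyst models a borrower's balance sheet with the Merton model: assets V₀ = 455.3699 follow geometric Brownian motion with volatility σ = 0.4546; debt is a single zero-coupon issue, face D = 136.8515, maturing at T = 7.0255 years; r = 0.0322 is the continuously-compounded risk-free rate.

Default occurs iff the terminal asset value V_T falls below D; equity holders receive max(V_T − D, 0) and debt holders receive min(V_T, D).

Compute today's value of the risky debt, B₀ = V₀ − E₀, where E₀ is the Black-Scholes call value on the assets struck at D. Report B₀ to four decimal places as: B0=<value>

B0=95.3897

d₁ = [ln(V₀/D) + (r + σ²/2)T] / (σ√T)
   = [ln(455.3699/136.8515) + (0.0322 + 0.5·0.4546²)·7.0255] / (0.4546·√7.0255)
   = [1.202214 + 0.952170] / 1.204947 = 1.787949
d₂ = d₁ − σ√T = 1.787949 − 1.204947 = 0.583001
N(d₁) = 0.963108,  N(d₂) = 0.720054,  e^(−rT) = 0.797542
E₀ = V₀·N(d₁) − D·e^(−rT)·N(d₂)
   = 455.3699·0.963108 − 136.8515·0.797542·0.720054 = 359.980210
B₀ = V₀ − E₀ = 455.3699 − 359.980210 = 95.389690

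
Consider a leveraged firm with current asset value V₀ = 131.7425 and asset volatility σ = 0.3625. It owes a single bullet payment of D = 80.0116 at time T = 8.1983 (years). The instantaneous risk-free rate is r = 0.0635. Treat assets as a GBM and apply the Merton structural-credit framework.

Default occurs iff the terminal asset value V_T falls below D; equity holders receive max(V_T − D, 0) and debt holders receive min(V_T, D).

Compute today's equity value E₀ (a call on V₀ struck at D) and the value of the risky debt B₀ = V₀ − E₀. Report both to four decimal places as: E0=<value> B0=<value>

d₁ = [ln(V₀/D) + (r + σ²/2)T] / (σ√T)
   = [ln(131.7425/80.0116) + (0.0635 + 0.5·0.3625²)·8.1983] / (0.3625·√8.1983)
   = [0.498678 + 1.059246] / 1.037934 = 1.500985
d₂ = d₁ − σ√T = 1.500985 − 1.037934 = 0.463050
N(d₁) = 0.933320,  N(d₂) = 0.678336,  e^(−rT) = 0.594169
E₀ = V₀·N(d₁) − D·e^(−rT)·N(d₂)
   = 131.7425·0.933320 − 80.0116·0.594169·0.678336 = 90.709595
B₀ = V₀ − E₀ = 131.7425 − 90.709595 = 41.032905

E0=90.7096 B0=41.0329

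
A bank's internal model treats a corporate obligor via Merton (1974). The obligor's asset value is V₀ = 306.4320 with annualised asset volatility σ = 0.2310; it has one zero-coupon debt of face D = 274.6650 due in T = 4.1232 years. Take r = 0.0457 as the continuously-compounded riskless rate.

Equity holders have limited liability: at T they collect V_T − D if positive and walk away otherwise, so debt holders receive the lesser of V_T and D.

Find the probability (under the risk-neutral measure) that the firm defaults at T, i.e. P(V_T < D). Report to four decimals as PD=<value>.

d₁ = [ln(V₀/D) + (r + σ²/2)T] / (σ√T)
   = [ln(306.4320/274.6650) + (0.0457 + 0.5·0.2310²)·4.1232] / (0.2310·√4.1232)
   = [0.109444 + 0.298439] / 0.469061 = 0.869574
d₂ = d₁ − σ√T = 0.869574 − 0.469061 = 0.400513
risk-neutral PD = N(−d₂) = N(-0.400513) = 0.344389

PD=0.3444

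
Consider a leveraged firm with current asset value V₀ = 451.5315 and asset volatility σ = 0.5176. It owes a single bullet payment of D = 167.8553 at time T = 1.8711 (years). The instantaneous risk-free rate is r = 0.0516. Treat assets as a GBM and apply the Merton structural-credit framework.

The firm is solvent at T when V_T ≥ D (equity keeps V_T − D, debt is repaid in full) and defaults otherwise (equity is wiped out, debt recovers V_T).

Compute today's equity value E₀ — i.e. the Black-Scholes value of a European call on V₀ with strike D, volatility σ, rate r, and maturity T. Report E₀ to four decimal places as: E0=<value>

E0=303.9355

d₁ = [ln(V₀/D) + (r + σ²/2)T] / (σ√T)
   = [ln(451.5315/167.8553) + (0.0516 + 0.5·0.5176²)·1.8711] / (0.5176·√1.8711)
   = [0.989543 + 0.347192] / 0.708016 = 1.888002
d₂ = d₁ − σ√T = 1.888002 − 0.708016 = 1.179986
N(d₁) = 0.970487,  N(d₂) = 0.880997,  e^(−rT) = 0.907966
E₀ = V₀·N(d₁) − D·e^(−rT)·N(d₂)
   = 451.5315·0.970487 − 167.8553·0.907966·0.880997 = 303.935520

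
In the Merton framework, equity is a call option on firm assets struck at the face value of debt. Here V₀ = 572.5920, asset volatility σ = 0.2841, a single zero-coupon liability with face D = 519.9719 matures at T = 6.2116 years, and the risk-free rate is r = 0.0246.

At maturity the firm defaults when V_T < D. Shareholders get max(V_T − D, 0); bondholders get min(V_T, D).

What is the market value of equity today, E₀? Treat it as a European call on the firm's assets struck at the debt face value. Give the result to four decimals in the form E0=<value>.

E0=212.3386

d₁ = [ln(V₀/D) + (r + σ²/2)T] / (σ√T)
   = [ln(572.5920/519.9719) + (0.0246 + 0.5·0.2841²)·6.2116] / (0.2841·√6.2116)
   = [0.096399 + 0.403483] / 0.708065 = 0.705983
d₂ = d₁ − σ√T = 0.705983 − 0.708065 = -0.002081
N(d₁) = 0.759901,  N(d₂) = 0.499170,  e^(−rT) = 0.858297
E₀ = V₀·N(d₁) − D·e^(−rT)·N(d₂)
   = 572.5920·0.759901 − 519.9719·0.858297·0.499170 = 212.338574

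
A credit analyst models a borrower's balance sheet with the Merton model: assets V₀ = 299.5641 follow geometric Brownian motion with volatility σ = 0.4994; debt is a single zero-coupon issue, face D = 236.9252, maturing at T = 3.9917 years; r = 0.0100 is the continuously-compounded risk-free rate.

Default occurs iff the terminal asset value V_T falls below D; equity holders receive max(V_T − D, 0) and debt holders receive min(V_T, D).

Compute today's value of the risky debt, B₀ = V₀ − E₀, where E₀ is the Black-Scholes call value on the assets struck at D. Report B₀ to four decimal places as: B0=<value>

d₁ = [ln(V₀/D) + (r + σ²/2)T] / (σ√T)
   = [ln(299.5641/236.9252) + (0.0100 + 0.5·0.4994²)·3.9917] / (0.4994·√3.9917)
   = [0.234584 + 0.537683] / 0.997763 = 0.773998
d₂ = d₁ − σ√T = 0.773998 − 0.997763 = -0.223765
N(d₁) = 0.780534,  N(d₂) = 0.411470,  e^(−rT) = 0.960869
E₀ = V₀·N(d₁) − D·e^(−rT)·N(d₂)
   = 299.5641·0.780534 − 236.9252·0.960869·0.411470 = 140.147126
B₀ = V₀ − E₀ = 299.5641 − 140.147126 = 159.416974

B0=159.4170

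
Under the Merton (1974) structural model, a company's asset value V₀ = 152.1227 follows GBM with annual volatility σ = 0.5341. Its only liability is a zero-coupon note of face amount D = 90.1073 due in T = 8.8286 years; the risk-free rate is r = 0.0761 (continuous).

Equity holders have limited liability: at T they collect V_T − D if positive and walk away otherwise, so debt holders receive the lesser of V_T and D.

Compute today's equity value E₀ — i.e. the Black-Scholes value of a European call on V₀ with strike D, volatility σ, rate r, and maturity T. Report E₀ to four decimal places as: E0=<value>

E0=120.5757

d₁ = [ln(V₀/D) + (r + σ²/2)T] / (σ√T)
   = [ln(152.1227/90.1073) + (0.0761 + 0.5·0.5341²)·8.8286] / (0.5341·√8.8286)
   = [0.523686 + 1.931092] / 1.586969 = 1.546834
d₂ = d₁ − σ√T = 1.546834 − 1.586969 = -0.040135
N(d₁) = 0.939048,  N(d₂) = 0.483993,  e^(−rT) = 0.510759
E₀ = V₀·N(d₁) − D·e^(−rT)·N(d₂)
   = 152.1227·0.939048 − 90.1073·0.510759·0.483993 = 120.575701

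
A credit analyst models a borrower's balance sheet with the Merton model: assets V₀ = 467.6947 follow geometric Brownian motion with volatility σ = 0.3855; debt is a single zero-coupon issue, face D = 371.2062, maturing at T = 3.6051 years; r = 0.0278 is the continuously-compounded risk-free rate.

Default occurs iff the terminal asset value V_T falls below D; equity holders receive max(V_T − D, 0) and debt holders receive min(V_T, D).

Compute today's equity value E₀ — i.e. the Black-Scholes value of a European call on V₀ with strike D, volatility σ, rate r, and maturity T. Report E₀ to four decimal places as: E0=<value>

E0=191.6155

d₁ = [ln(V₀/D) + (r + σ²/2)T] / (σ√T)
   = [ln(467.6947/371.2062) + (0.0278 + 0.5·0.3855²)·3.6051] / (0.3855·√3.6051)
   = [0.231058 + 0.368099] / 0.731953 = 0.818574
d₂ = d₁ − σ√T = 0.818574 − 0.731953 = 0.086621
N(d₁) = 0.793485,  N(d₂) = 0.534514,  e^(−rT) = 0.904637
E₀ = V₀·N(d₁) − D·e^(−rT)·N(d₂)
   = 467.6947·0.793485 − 371.2062·0.904637·0.534514 = 191.615516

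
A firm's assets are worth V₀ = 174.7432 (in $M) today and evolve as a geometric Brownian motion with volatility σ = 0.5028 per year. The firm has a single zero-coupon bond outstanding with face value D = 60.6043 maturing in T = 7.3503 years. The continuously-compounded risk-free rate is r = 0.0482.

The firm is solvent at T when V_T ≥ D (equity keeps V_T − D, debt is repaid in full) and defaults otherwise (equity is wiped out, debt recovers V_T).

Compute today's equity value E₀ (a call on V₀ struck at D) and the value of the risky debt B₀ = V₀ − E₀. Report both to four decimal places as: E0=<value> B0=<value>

E0=140.0890 B0=34.6542

d₁ = [ln(V₀/D) + (r + σ²/2)T] / (σ√T)
   = [ln(174.7432/60.6043) + (0.0482 + 0.5·0.5028²)·7.3503] / (0.5028·√7.3503)
   = [1.058952 + 1.283391] / 1.363163 = 1.718315
d₂ = d₁ − σ√T = 1.718315 − 1.363163 = 0.355151
N(d₁) = 0.957130,  N(d₂) = 0.638762,  e^(−rT) = 0.701675
E₀ = V₀·N(d₁) − D·e^(−rT)·N(d₂)
   = 174.7432·0.957130 − 60.6043·0.701675·0.638762 = 140.088964
B₀ = V₀ − E₀ = 174.7432 − 140.088964 = 34.654236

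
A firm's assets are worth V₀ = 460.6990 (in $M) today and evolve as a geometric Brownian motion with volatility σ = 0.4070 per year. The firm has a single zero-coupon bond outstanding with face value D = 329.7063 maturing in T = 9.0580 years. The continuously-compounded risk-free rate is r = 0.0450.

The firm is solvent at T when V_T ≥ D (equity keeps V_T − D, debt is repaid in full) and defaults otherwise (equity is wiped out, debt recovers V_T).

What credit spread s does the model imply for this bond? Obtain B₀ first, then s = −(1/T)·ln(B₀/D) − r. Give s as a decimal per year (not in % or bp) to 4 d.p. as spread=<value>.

d₁ = [ln(V₀/D) + (r + σ²/2)T] / (σ√T)
   = [ln(460.6990/329.7063) + (0.0450 + 0.5·0.4070²)·9.0580] / (0.4070·√9.0580)
   = [0.334543 + 1.157834] / 1.224928 = 1.218339
d₂ = d₁ − σ√T = 1.218339 − 1.224928 = -0.006590
N(d₁) = 0.888452,  N(d₂) = 0.497371,  e^(−rT) = 0.665238
E₀ = V₀·N(d₁) − D·e^(−rT)·N(d₂)
   = 460.6990·0.888452 − 329.7063·0.665238·0.497371 = 300.219057
B₀ = V₀ − E₀ = 460.6990 − 300.219057 = 160.479943
spread = −(1/T)·ln(B₀/D) − r = −(1/9.0580)·ln(160.479943/329.7063) − 0.0450 = 0.03449142

spread=0.0345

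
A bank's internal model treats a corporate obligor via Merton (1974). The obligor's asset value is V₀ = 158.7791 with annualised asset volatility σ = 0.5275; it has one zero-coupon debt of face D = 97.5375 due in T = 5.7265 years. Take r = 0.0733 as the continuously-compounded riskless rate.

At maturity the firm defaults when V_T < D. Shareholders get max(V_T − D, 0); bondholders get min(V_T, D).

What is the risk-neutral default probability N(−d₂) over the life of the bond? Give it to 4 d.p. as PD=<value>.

PD=0.4652

d₁ = [ln(V₀/D) + (r + σ²/2)T] / (σ√T)
   = [ln(158.7791/97.5375) + (0.0733 + 0.5·0.5275²)·5.7265] / (0.5275·√5.7265)
   = [0.487277 + 1.216470] / 1.262313 = 1.349702
d₂ = d₁ − σ√T = 1.349702 − 1.262313 = 0.087389
risk-neutral PD = N(−d₂) = N(-0.087389) = 0.465181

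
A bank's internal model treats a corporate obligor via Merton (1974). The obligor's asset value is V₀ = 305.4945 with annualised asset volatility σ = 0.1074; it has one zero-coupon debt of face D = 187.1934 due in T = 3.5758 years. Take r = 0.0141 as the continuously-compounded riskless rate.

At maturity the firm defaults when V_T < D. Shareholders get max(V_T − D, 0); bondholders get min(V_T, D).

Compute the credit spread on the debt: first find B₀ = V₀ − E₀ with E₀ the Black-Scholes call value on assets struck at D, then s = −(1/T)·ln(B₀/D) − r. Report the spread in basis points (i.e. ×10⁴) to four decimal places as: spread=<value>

d₁ = [ln(V₀/D) + (r + σ²/2)T] / (σ√T)
   = [ln(305.4945/187.1934) + (0.0141 + 0.5·0.1074²)·3.5758] / (0.1074·√3.5758)
   = [0.489789 + 0.071042] / 0.203091 = 2.761476
d₂ = d₁ − σ√T = 2.761476 − 0.203091 = 2.558385
N(d₁) = 0.997123,  N(d₂) = 0.994742,  e^(−rT) = 0.950831
E₀ = V₀·N(d₁) − D·e^(−rT)·N(d₂)
   = 305.4945·0.997123 − 187.1934·0.950831·0.994742 = 127.562129
B₀ = V₀ − E₀ = 305.4945 − 127.562129 = 177.932371
spread = −(1/T)·ln(B₀/D) − r = −(1/3.5758)·ln(177.932371/187.1934) − 0.0141 = 0.00008949
in basis points: 0.00008949 × 10⁴ = 0.8949 bp

spread=0.8949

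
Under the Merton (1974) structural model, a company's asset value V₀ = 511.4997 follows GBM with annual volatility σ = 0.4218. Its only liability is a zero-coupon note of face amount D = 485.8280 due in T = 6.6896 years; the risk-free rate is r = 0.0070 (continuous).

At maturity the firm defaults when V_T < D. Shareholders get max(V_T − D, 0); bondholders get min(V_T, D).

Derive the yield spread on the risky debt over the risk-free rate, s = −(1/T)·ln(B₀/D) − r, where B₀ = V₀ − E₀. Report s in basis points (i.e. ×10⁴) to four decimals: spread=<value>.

spread=728.9671

d₁ = [ln(V₀/D) + (r + σ²/2)T] / (σ√T)
   = [ln(511.4997/485.8280) + (0.0070 + 0.5·0.4218²)·6.6896] / (0.4218·√6.6896)
   = [0.051492 + 0.641918] / 1.090955 = 0.635600
d₂ = d₁ − σ√T = 0.635600 − 1.090955 = -0.455355
N(d₁) = 0.737481,  N(d₂) = 0.324427,  e^(−rT) = 0.954252
E₀ = V₀·N(d₁) − D·e^(−rT)·N(d₂)
   = 511.4997·0.737481 − 485.8280·0.954252·0.324427 = 226.816316
B₀ = V₀ − E₀ = 511.4997 − 226.816316 = 284.683384
spread = −(1/T)·ln(B₀/D) − r = −(1/6.6896)·ln(284.683384/485.8280) − 0.0070 = 0.07289671
in basis points: 0.07289671 × 10⁴ = 728.9671 bp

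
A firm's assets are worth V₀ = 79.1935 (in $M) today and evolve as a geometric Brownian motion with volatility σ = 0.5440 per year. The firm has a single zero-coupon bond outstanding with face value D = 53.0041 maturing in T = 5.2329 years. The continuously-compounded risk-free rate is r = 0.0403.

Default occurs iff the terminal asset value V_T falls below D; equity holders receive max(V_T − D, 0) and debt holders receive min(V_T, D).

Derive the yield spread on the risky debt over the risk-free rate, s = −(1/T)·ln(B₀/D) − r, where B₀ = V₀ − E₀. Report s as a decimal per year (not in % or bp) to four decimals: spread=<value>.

spread=0.0701

d₁ = [ln(V₀/D) + (r + σ²/2)T] / (σ√T)
   = [ln(79.1935/53.0041) + (0.0403 + 0.5·0.5440²)·5.2329] / (0.5440·√5.2329)
   = [0.401525 + 0.985188] / 1.244429 = 1.114336
d₂ = d₁ − σ√T = 1.114336 − 1.244429 = -0.130093
N(d₁) = 0.867433,  N(d₂) = 0.448247,  e^(−rT) = 0.809866
E₀ = V₀·N(d₁) − D·e^(−rT)·N(d₂)
   = 79.1935·0.867433 − 53.0041·0.809866·0.448247 = 49.453477
B₀ = V₀ − E₀ = 79.1935 − 49.453477 = 29.740023
spread = −(1/T)·ln(B₀/D) − r = −(1/5.2329)·ln(29.740023/53.0041) − 0.0403 = 0.07013123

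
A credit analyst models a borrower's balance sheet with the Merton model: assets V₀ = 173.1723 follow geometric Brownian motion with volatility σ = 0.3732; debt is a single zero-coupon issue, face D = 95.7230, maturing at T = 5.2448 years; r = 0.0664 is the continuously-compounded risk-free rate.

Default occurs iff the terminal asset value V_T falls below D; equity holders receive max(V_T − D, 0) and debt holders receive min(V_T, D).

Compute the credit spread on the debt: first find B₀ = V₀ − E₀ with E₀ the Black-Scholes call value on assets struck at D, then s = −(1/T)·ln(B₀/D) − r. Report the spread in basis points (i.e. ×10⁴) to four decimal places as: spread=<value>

d₁ = [ln(V₀/D) + (r + σ²/2)T] / (σ√T)
   = [ln(173.1723/95.7230) + (0.0664 + 0.5·0.3732²)·5.2448] / (0.3732·√5.2448)
   = [0.592828 + 0.713498] / 0.854685 = 1.528430
d₂ = d₁ − σ√T = 1.528430 − 0.854685 = 0.673745
N(d₁) = 0.936797,  N(d₂) = 0.749763,  e^(−rT) = 0.705919
E₀ = V₀·N(d₁) − D·e^(−rT)·N(d₂)
   = 173.1723·0.936797 − 95.7230·0.705919·0.749763 = 111.563788
B₀ = V₀ − E₀ = 173.1723 − 111.563788 = 61.608512
spread = −(1/T)·ln(B₀/D) − r = −(1/5.2448)·ln(61.608512/95.7230) − 0.0664 = 0.01761818
in basis points: 0.01761818 × 10⁴ = 176.1818 bp

spread=176.1818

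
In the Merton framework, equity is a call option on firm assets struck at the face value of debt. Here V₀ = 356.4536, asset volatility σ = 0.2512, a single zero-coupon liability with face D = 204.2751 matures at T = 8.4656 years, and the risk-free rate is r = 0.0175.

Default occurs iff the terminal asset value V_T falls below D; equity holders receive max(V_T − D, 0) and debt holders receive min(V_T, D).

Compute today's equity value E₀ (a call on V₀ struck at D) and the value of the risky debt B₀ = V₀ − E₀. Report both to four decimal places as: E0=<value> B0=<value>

d₁ = [ln(V₀/D) + (r + σ²/2)T] / (σ√T)
   = [ln(356.4536/204.2751) + (0.0175 + 0.5·0.2512²)·8.4656] / (0.2512·√8.4656)
   = [0.556736 + 0.415244] / 0.730884 = 1.329869
d₂ = d₁ − σ√T = 1.329869 − 0.730884 = 0.598985
N(d₁) = 0.908219,  N(d₂) = 0.725409,  e^(−rT) = 0.862303
E₀ = V₀·N(d₁) − D·e^(−rT)·N(d₂)
   = 356.4536·0.908219 − 204.2751·0.862303·0.725409 = 195.959402
B₀ = V₀ − E₀ = 356.4536 − 195.959402 = 160.494198

E0=195.9594 B0=160.4942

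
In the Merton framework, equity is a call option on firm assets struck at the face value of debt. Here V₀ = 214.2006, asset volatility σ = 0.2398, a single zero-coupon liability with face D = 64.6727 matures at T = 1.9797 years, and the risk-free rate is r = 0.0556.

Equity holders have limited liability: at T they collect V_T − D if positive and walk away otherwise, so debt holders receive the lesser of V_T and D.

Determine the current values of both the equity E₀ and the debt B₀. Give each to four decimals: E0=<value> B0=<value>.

d₁ = [ln(V₀/D) + (r + σ²/2)T] / (σ√T)
   = [ln(214.2006/64.6727) + (0.0556 + 0.5·0.2398²)·1.9797] / (0.2398·√1.9797)
   = [1.197574 + 0.166992] / 0.337403 = 4.044320
d₂ = d₁ − σ√T = 4.044320 − 0.337403 = 3.706917
N(d₁) = 0.999974,  N(d₂) = 0.999895,  e^(−rT) = 0.895770
E₀ = V₀·N(d₁) − D·e^(−rT)·N(d₂)
   = 214.2006·0.999974 − 64.6727·0.895770·0.999895 = 156.269176
B₀ = V₀ − E₀ = 214.2006 − 156.269176 = 57.931424

E0=156.2692 B0=57.9314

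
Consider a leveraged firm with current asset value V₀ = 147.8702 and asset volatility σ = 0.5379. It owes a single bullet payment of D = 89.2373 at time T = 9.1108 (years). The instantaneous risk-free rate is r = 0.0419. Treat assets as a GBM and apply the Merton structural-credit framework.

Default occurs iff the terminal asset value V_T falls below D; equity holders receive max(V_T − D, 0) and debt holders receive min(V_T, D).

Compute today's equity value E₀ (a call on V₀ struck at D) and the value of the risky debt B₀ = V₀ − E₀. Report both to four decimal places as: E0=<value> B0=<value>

E0=110.8913 B0=36.9789

d₁ = [ln(V₀/D) + (r + σ²/2)T] / (σ√T)
   = [ln(147.8702/89.2373) + (0.0419 + 0.5·0.5379²)·9.1108] / (0.5379·√9.1108)
   = [0.505036 + 1.699786] / 1.623603 = 1.357981
d₂ = d₁ − σ√T = 1.357981 − 1.623603 = -0.265622
N(d₁) = 0.912765,  N(d₂) = 0.395265,  e^(−rT) = 0.682671
E₀ = V₀·N(d₁) − D·e^(−rT)·N(d₂)
   = 147.8702·0.912765 − 89.2373·0.682671·0.395265 = 110.891325
B₀ = V₀ − E₀ = 147.8702 − 110.891325 = 36.978875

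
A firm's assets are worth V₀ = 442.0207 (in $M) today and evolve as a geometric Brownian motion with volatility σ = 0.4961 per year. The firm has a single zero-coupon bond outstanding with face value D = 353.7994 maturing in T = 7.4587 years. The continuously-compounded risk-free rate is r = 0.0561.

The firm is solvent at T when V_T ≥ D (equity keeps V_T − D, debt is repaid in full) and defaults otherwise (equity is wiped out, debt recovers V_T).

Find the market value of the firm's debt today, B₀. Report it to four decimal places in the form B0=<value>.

B0=152.8001

d₁ = [ln(V₀/D) + (r + σ²/2)T] / (σ√T)
   = [ln(442.0207/353.7994) + (0.0561 + 0.5·0.4961²)·7.4587] / (0.4961·√7.4587)
   = [0.222627 + 1.336283] / 1.354880 = 1.150589
d₂ = d₁ − σ√T = 1.150589 − 1.354880 = -0.204291
N(d₁) = 0.875049,  N(d₂) = 0.419063,  e^(−rT) = 0.658077
E₀ = V₀·N(d₁) − D·e^(−rT)·N(d₂)
   = 442.0207·0.875049 − 353.7994·0.658077·0.419063 = 289.220580
B₀ = V₀ − E₀ = 442.0207 − 289.220580 = 152.800120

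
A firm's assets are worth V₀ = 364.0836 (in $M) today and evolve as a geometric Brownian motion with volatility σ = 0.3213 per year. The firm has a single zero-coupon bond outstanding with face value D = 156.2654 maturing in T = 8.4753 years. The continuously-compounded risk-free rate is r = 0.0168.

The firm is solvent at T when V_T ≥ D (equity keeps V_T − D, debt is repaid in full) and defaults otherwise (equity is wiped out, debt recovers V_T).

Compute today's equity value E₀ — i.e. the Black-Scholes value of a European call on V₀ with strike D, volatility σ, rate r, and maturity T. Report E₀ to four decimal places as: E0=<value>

d₁ = [ln(V₀/D) + (r + σ²/2)T] / (σ√T)
   = [ln(364.0836/156.2654) + (0.0168 + 0.5·0.3213²)·8.4753] / (0.3213·√8.4753)
   = [0.845828 + 0.579853] / 0.935380 = 1.524172
d₂ = d₁ − σ√T = 1.524172 − 0.935380 = 0.588792
N(d₁) = 0.936267,  N(d₂) = 0.722000,  e^(−rT) = 0.867287
E₀ = V₀·N(d₁) − D·e^(−rT)·N(d₂)
   = 364.0836·0.936267 − 156.2654·0.867287·0.722000 = 243.029092

E0=243.0291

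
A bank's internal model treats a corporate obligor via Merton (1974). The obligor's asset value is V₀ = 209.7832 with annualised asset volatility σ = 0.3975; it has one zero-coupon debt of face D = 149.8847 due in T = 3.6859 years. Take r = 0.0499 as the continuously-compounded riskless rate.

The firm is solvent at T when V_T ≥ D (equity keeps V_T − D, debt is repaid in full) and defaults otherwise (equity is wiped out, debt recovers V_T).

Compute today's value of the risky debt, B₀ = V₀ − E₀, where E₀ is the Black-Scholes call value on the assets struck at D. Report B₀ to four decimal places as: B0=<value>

d₁ = [ln(V₀/D) + (r + σ²/2)T] / (σ√T)
   = [ln(209.7832/149.8847) + (0.0499 + 0.5·0.3975²)·3.6859] / (0.3975·√3.6859)
   = [0.336208 + 0.475124] / 0.763148 = 1.063139
d₂ = d₁ − σ√T = 1.063139 − 0.763148 = 0.299990
N(d₁) = 0.856140,  N(d₂) = 0.617908,  e^(−rT) = 0.831997
E₀ = V₀·N(d₁) − D·e^(−rT)·N(d₂)
   = 209.7832·0.856140 − 149.8847·0.831997·0.617908 = 102.548547
B₀ = V₀ − E₀ = 209.7832 − 102.548547 = 107.234653

B0=107.2347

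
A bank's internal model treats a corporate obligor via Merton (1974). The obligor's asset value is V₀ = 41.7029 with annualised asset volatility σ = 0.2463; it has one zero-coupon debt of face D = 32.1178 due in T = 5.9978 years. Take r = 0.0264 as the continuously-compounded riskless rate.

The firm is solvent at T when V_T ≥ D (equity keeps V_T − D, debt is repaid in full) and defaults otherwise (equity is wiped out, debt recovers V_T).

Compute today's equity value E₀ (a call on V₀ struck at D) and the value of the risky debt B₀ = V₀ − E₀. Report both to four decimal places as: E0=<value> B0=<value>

E0=17.1509 B0=24.5520

d₁ = [ln(V₀/D) + (r + σ²/2)T] / (σ√T)
   = [ln(41.7029/32.1178) + (0.0264 + 0.5·0.2463²)·5.9978] / (0.2463·√5.9978)
   = [0.261160 + 0.340266] / 0.603199 = 0.997062
d₂ = d₁ − σ√T = 0.997062 − 0.603199 = 0.393863
N(d₁) = 0.840633,  N(d₂) = 0.653159,  e^(−rT) = 0.853558
E₀ = V₀·N(d₁) − D·e^(−rT)·N(d₂)
   = 41.7029·0.840633 − 32.1178·0.853558·0.653159 = 17.150862
B₀ = V₀ − E₀ = 41.7029 − 17.150862 = 24.552038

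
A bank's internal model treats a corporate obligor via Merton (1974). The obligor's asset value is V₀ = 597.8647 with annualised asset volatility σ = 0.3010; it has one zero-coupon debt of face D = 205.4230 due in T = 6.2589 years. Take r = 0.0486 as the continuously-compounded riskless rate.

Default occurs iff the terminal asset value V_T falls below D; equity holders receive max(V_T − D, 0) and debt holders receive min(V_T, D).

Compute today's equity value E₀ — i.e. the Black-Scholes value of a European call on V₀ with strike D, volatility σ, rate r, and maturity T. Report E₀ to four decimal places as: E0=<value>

E0=449.2137

d₁ = [ln(V₀/D) + (r + σ²/2)T] / (σ√T)
   = [ln(597.8647/205.4230) + (0.0486 + 0.5·0.3010²)·6.2589] / (0.3010·√6.2589)
   = [1.068293 + 0.587714] / 0.753036 = 2.199109
d₂ = d₁ − σ√T = 2.199109 − 0.753036 = 1.446073
N(d₁) = 0.986065,  N(d₂) = 0.925922,  e^(−rT) = 0.737726
E₀ = V₀·N(d₁) − D·e^(−rT)·N(d₂)
   = 597.8647·0.986065 − 205.4230·0.737726·0.925922 = 449.213742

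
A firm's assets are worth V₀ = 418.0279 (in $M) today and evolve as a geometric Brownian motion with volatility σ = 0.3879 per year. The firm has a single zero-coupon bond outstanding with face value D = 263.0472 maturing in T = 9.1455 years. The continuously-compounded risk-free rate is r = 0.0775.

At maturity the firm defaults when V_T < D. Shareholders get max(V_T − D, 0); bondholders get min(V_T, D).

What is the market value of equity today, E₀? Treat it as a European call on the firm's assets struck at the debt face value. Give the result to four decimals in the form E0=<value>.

d₁ = [ln(V₀/D) + (r + σ²/2)T] / (σ√T)
   = [ln(418.0279/263.0472) + (0.0775 + 0.5·0.3879²)·9.1455] / (0.3879·√9.1455)
   = [0.463215 + 1.396822] / 1.173069 = 1.585616
d₂ = d₁ − σ√T = 1.585616 − 1.173069 = 0.412547
N(d₁) = 0.943587,  N(d₂) = 0.660031,  e^(−rT) = 0.492246
E₀ = V₀·N(d₁) − D·e^(−rT)·N(d₂)
   = 418.0279·0.943587 − 263.0472·0.492246·0.660031 = 308.982181

E0=308.9822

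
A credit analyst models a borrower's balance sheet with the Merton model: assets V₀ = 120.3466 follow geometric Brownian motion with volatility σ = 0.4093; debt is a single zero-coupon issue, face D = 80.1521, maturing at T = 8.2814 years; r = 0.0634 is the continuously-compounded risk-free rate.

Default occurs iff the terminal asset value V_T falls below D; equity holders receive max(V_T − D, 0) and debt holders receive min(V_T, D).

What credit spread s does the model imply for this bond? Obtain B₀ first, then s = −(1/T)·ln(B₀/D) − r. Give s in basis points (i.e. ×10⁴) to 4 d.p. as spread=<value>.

spread=280.3865

d₁ = [ln(V₀/D) + (r + σ²/2)T] / (σ√T)
   = [ln(120.3466/80.1521) + (0.0634 + 0.5·0.4093²)·8.2814] / (0.4093·√8.2814)
   = [0.406450 + 1.218718] / 1.177860 = 1.379763
d₂ = d₁ − σ√T = 1.379763 − 1.177860 = 0.201903
N(d₁) = 0.916170,  N(d₂) = 0.580004,  e^(−rT) = 0.591531
E₀ = V₀·N(d₁) − D·e^(−rT)·N(d₂)
   = 120.3466·0.916170 − 80.1521·0.591531·0.580004 = 82.758554
B₀ = V₀ − E₀ = 120.3466 − 82.758554 = 37.588046
spread = −(1/T)·ln(B₀/D) − r = −(1/8.2814)·ln(37.588046/80.1521) − 0.0634 = 0.02803865
in basis points: 0.02803865 × 10⁴ = 280.3865 bp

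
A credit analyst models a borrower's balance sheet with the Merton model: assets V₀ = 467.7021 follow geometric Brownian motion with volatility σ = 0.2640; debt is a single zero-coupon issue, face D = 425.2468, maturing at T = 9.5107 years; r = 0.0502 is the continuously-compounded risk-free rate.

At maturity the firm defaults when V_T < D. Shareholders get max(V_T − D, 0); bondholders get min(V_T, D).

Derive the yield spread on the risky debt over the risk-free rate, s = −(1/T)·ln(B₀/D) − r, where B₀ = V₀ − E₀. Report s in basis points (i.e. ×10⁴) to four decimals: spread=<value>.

d₁ = [ln(V₀/D) + (r + σ²/2)T] / (σ√T)
   = [ln(467.7021/425.2468) + (0.0502 + 0.5·0.2640²)·9.5107] / (0.2640·√9.5107)
   = [0.095162 + 0.808866] / 0.814161 = 1.110380
d₂ = d₁ − σ√T = 1.110380 − 0.814161 = 0.296219
N(d₁) = 0.866582,  N(d₂) = 0.616469,  e^(−rT) = 0.620371
E₀ = V₀·N(d₁) − D·e^(−rT)·N(d₂)
   = 467.7021·0.866582 − 425.2468·0.620371·0.616469 = 242.671226
B₀ = V₀ − E₀ = 467.7021 − 242.671226 = 225.030874
spread = −(1/T)·ln(B₀/D) − r = −(1/9.5107)·ln(225.030874/425.2468) − 0.0502 = 0.01671748
in basis points: 0.01671748 × 10⁴ = 167.1748 bp

spread=167.1748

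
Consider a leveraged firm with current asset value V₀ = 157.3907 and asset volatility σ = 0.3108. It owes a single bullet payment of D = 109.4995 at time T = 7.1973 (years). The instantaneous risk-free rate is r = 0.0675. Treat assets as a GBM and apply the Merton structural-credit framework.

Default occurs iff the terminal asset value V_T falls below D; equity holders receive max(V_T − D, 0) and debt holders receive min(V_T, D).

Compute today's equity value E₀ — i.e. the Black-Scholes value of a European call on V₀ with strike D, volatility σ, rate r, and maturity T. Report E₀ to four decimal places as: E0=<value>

E0=96.5696

d₁ = [ln(V₀/D) + (r + σ²/2)T] / (σ√T)
   = [ln(157.3907/109.4995) + (0.0675 + 0.5·0.3108²)·7.1973] / (0.3108·√7.1973)
   = [0.362811 + 0.833435] / 0.833808 = 1.434679
d₂ = d₁ − σ√T = 1.434679 − 0.833808 = 0.600872
N(d₁) = 0.924311,  N(d₂) = 0.726037,  e^(−rT) = 0.615194
E₀ = V₀·N(d₁) − D·e^(−rT)·N(d₂)
   = 157.3907·0.924311 − 109.4995·0.615194·0.726037 = 96.569555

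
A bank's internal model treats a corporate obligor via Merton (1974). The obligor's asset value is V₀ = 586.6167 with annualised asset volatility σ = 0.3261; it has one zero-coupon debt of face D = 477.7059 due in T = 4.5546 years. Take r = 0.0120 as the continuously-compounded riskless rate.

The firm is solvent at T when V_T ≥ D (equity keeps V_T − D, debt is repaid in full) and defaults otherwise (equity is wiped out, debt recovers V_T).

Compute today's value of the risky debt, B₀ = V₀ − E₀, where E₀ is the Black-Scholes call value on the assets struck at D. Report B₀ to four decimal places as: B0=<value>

B0=368.7906

d₁ = [ln(V₀/D) + (r + σ²/2)T] / (σ√T)
   = [ln(586.6167/477.7059) + (0.0120 + 0.5·0.3261²)·4.5546] / (0.3261·√4.5546)
   = [0.205376 + 0.296826] / 0.695947 = 0.721611
d₂ = d₁ − σ√T = 0.721611 − 0.695947 = 0.025664
N(d₁) = 0.764733,  N(d₂) = 0.510237,  e^(−rT) = 0.946812
E₀ = V₀·N(d₁) − D·e^(−rT)·N(d₂)
   = 586.6167·0.764733 − 477.7059·0.946812·0.510237 = 217.826122
B₀ = V₀ − E₀ = 586.6167 − 217.826122 = 368.790578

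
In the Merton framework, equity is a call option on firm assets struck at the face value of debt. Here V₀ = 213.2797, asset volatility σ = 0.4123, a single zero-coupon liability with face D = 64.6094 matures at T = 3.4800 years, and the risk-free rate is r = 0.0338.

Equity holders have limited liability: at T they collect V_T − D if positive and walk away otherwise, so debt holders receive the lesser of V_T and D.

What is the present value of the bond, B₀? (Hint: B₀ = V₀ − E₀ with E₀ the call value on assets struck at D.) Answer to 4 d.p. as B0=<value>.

B0=55.9870

d₁ = [ln(V₀/D) + (r + σ²/2)T] / (σ√T)
   = [ln(213.2797/64.6094) + (0.0338 + 0.5·0.4123²)·3.4800] / (0.4123·√3.4800)
   = [1.194245 + 0.413409] / 0.769136 = 2.090208
d₂ = d₁ − σ√T = 2.090208 − 0.769136 = 1.321072
N(d₁) = 0.981700,  N(d₂) = 0.906761,  e^(−rT) = 0.889030
E₀ = V₀·N(d₁) − D·e^(−rT)·N(d₂)
   = 213.2797·0.981700 − 64.6094·0.889030·0.906761 = 157.292663
B₀ = V₀ − E₀ = 213.2797 − 157.292663 = 55.987037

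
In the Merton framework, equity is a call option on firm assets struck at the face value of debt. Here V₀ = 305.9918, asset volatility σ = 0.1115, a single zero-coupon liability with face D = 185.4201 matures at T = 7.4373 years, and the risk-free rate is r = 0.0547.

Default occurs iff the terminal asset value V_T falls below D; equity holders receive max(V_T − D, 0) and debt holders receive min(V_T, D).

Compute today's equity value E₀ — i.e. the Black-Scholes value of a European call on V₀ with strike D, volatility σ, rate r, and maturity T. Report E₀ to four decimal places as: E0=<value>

E0=182.5694

d₁ = [ln(V₀/D) + (r + σ²/2)T] / (σ√T)
   = [ln(305.9918/185.4201) + (0.0547 + 0.5·0.1115²)·7.4373] / (0.1115·√7.4373)
   = [0.500934 + 0.453051] / 0.304076 = 3.137324
d₂ = d₁ − σ√T = 3.137324 − 0.304076 = 2.833248
N(d₁) = 0.999148,  N(d₂) = 0.997696,  e^(−rT) = 0.665764
E₀ = V₀·N(d₁) − D·e^(−rT)·N(d₂)
   = 305.9918·0.999148 − 185.4201·0.665764·0.997696 = 182.569358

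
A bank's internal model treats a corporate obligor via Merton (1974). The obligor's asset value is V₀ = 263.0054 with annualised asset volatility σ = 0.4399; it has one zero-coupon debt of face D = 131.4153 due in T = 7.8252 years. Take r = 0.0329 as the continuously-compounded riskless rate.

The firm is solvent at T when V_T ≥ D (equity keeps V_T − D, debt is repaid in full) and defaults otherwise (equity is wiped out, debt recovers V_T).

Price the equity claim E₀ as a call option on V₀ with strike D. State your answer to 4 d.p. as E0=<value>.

d₁ = [ln(V₀/D) + (r + σ²/2)T] / (σ√T)
   = [ln(263.0054/131.4153) + (0.0329 + 0.5·0.4399²)·7.8252] / (0.4399·√7.8252)
   = [0.693812 + 1.014584] / 1.230557 = 1.388311
d₂ = d₁ − σ√T = 1.388311 − 1.230557 = 0.157755
N(d₁) = 0.917479,  N(d₂) = 0.562675,  e^(−rT) = 0.773021
E₀ = V₀·N(d₁) − D·e^(−rT)·N(d₂)
   = 263.0054·0.917479 − 131.4153·0.773021·0.562675 = 184.141566

E0=184.1416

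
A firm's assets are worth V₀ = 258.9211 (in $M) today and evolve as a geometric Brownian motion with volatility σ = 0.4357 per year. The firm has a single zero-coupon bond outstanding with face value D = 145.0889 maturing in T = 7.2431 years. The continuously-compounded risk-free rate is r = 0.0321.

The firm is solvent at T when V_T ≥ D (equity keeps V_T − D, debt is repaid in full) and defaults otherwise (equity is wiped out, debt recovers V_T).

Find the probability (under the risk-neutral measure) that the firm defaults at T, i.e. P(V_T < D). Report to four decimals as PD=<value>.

d₁ = [ln(V₀/D) + (r + σ²/2)T] / (σ√T)
   = [ln(258.9211/145.0889) + (0.0321 + 0.5·0.4357²)·7.2431] / (0.4357·√7.2431)
   = [0.579177 + 0.919999] / 1.172600 = 1.278506
d₂ = d₁ − σ√T = 1.278506 − 1.172600 = 0.105906
risk-neutral PD = N(−d₂) = N(-0.105906) = 0.457829

PD=0.4578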